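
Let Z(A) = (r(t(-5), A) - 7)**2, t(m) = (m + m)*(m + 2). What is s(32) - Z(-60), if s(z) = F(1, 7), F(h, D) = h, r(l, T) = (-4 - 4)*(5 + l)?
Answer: -82368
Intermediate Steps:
t(m) = 2*m*(2 + m) (t(m) = (2*m)*(2 + m) = 2*m*(2 + m))
r(l, T) = -40 - 8*l (r(l, T) = -8*(5 + l) = -40 - 8*l)
Z(A) = 82369 (Z(A) = ((-40 - 16*(-5)*(2 - 5)) - 7)**2 = ((-40 - 16*(-5)*(-3)) - 7)**2 = ((-40 - 8*30) - 7)**2 = ((-40 - 240) - 7)**2 = (-280 - 7)**2 = (-287)**2 = 82369)
s(z) = 1
s(32) - Z(-60) = 1 - 1*82369 = 1 - 82369 = -82368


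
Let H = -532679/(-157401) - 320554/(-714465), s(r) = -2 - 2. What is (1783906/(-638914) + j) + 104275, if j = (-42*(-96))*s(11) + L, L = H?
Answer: 39095655551911887523/443522683004105 ≈ 88148.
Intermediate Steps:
s(r) = -4
H = 5321432369/1388364265 (H = -532679*(-1/157401) - 320554*(-1/714465) = 532679/157401 + 320554/714465 = 5321432369/1388364265 ≈ 3.8329)
L = 5321432369/1388364265 ≈ 3.8329
j = -22386217433551/1388364265 (j = -42*(-96)*(-4) + 5321432369/1388364265 = 4032*(-4) + 5321432369/1388364265 = -16128 + 5321432369/1388364265 = -22386217433551/1388364265 ≈ -16124.)
(1783906/(-638914) + j) + 104275 = (1783906/(-638914) - 22386217433551/1388364265) + 104275 = (1783906*(-1/638914) - 22386217433551/1388364265) + 104275 = (-891953/319457 - 22386217433551/1388364265) + 104275 = -7152672218341161352/443522683004105 + 104275 = 39095655551911887523/443522683004105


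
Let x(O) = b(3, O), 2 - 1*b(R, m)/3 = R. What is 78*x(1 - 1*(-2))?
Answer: -234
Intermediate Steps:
b(R, m) = 6 - 3*R
x(O) = -3 (x(O) = 6 - 3*3 = 6 - 9 = -3)
78*x(1 - 1*(-2)) = 78*(-3) = -234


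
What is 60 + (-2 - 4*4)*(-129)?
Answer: 2382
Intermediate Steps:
60 + (-2 - 4*4)*(-129) = 60 + (-2 - 16)*(-129) = 60 - 18*(-129) = 60 + 2322 = 2382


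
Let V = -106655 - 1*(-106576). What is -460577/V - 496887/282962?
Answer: 130286535001/22353998 ≈ 5828.3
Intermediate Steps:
V = -79 (V = -106655 + 106576 = -79)
-460577/V - 496887/282962 = -460577/(-79) - 496887/282962 = -460577*(-1/79) - 496887*1/282962 = 460577/79 - 496887/282962 = 130286535001/22353998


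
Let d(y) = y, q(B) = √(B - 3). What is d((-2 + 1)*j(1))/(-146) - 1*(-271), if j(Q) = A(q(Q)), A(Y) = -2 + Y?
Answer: 19782/73 + I*√2/146 ≈ 270.99 + 0.0096864*I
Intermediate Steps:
q(B) = √(-3 + B)
j(Q) = -2 + √(-3 + Q)
d((-2 + 1)*j(1))/(-146) - 1*(-271) = ((-2 + 1)*(-2 + √(-3 + 1)))/(-146) - 1*(-271) = -(-2 + √(-2))*(-1/146) + 271 = -(-2 + I*√2)*(-1/146) + 271 = (2 - I*√2)*(-1/146) + 271 = (-1/73 + I*√2/146) + 271 = 19782/73 + I*√2/146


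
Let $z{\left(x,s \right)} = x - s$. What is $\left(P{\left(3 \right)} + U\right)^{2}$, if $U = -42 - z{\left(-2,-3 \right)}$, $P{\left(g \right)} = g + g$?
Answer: $1369$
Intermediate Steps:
$P{\left(g \right)} = 2 g$
$U = -43$ ($U = -42 - \left(-2 - -3\right) = -42 - \left(-2 + 3\right) = -42 - 1 = -43$)
$\left(P{\left(3 \right)} + U\right)^{2} = \left(2 \cdot 3 - 43\right)^{2} = \left(6 - 43\right)^{2} = \left(-37\right)^{2} = 1369$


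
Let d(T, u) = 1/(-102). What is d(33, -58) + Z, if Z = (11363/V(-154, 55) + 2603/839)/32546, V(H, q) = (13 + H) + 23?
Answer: -2081606099/164328073692 ≈ -0.012667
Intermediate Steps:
V(H, q) = 36 + H
d(T, u) = -1/102
Z = -9226403/3222119092 (Z = (11363/(36 - 154) + 2603/839)/32546 = (11363/(-118) + 2603*(1/839))*(1/32546) = (11363*(-1/118) + 2603/839)*(1/32546) = (-11363/118 + 2603/839)*(1/32546) = -9226403/99002*1/32546 = -9226403/3222119092 ≈ -0.0028635)
d(33, -58) + Z = -1/102 - 9226403/3222119092 = -2081606099/164328073692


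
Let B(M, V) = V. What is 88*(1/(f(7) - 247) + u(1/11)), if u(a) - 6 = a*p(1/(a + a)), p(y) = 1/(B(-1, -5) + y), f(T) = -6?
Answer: 12504/23 ≈ 543.65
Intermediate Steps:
p(y) = 1/(-5 + y)
u(a) = 6 + a/(-5 + 1/(2*a)) (u(a) = 6 + a/(-5 + 1/(a + a)) = 6 + a/(-5 + 1/(2*a)))
88*(1/(f(7) - 247) + u(1/11)) = 88*(1/(-6 - 247) + 2*(-3 - (1/11)² + 30/11)/(-1 + 10/11)) = 88*(1/(-253) + 2*(-3 - (1/11)² + 30*(1/11))/(-1 + 10*(1/11))) = 88*(-1/253 + 2*(-3 - 1*1/121 + 30/11)/(-1 + 10/11)) = 88*(-1/253 + 2*(-3 - 1/121 + 30/11)/(-1/11)) = 88*(-1/253 + 2*(-11)*(-34/121)) = 88*(-1/253 + 68/11) = 88*(1563/253) = 12504/23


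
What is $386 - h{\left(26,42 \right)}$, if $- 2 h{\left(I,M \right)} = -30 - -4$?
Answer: $373$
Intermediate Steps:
$h{\left(I,M \right)} = 13$ ($h{\left(I,M \right)} = - \frac{-30 - -4}{2} = - \frac{-30 + 4}{2} = \left(- \frac{1}{2}\right) \left(-26\right) = 13$)
$386 - h{\left(26,42 \right)} = 386 - 13 = 373$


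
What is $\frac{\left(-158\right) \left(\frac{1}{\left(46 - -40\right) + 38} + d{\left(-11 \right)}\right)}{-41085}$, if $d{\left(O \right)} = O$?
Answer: $- \frac{107677}{2547270} \approx -0.042272$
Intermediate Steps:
$\frac{\left(-158\right) \left(\frac{1}{\left(46 - -40\right) + 38} + d{\left(-11 \right)}\right)}{-41085} = \frac{\left(-158\right) \left(\frac{1}{\left(46 - -40\right) + 38} - 11\right)}{-41085} = - 158 \left(\frac{1}{\left(46 + 40\right) + 38} - 11\right) \left(- \frac{1}{41085}\right) = - 158 \left(\frac{1}{86 + 38} - 11\right) \left(- \frac{1}{41085}\right) = - 158 \left(\frac{1}{124} - 11\right) \left(- \frac{1}{41085}\right) = \left(-158\right) \left(- \frac{1363}{124}\right) \left(- \frac{1}{41085}\right) = \frac{107677}{62} \left(- \frac{1}{41085}\right) = - \frac{107677}{2547270}$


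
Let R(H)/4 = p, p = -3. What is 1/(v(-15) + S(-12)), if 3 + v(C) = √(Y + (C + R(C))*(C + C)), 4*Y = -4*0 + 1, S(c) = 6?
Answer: -12/3205 + 2*√3241/3205 ≈ 0.031781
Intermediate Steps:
R(H) = -12 (R(H) = 4*(-3) = -12)
Y = ¼ (Y = (-4*0 + 1)/4 = (0 + 1)/4 = (¼)*1 = ¼ ≈ 0.25000)
v(C) = -3 + √(¼ + 2*C*(-12 + C)) (v(C) = -3 + √(¼ + (C - 12)*(C + C)) = -3 + √(¼ + (-12 + C)*(2*C)) = -3 + √(¼ + 2*C*(-12 + C)))
1/(v(-15) + S(-12)) = 1/((-3 + √(1 - 96*(-15) + 8*(-15)²)/2) + 6) = 1/((-3 + √(1 + 1440 + 8*225)/2) + 6) = 1/((-3 + √(1 + 1440 + 1800)/2) + 6) = 1/((-3 + √3241/2) + 6) = 1/(3 + √3241/2)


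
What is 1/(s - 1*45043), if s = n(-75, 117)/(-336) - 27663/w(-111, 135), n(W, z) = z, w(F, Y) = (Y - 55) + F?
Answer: -3472/153292249 ≈ -2.2650e-5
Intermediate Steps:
w(F, Y) = -55 + F + Y (w(F, Y) = (-55 + Y) + F = -55 + F + Y)
s = 3097047/3472 (s = 117/(-336) - 27663/(-55 - 111 + 135) = 117*(-1/336) - 27663/(-31) = -39/112 - 27663*(-1/31) = -39/112 + 27663/31 = 3097047/3472 ≈ 892.01)
1/(s - 1*45043) = 1/(3097047/3472 - 1*45043) = 1/(3097047/3472 - 45043) = 1/(-153292249/3472) = -3472/153292249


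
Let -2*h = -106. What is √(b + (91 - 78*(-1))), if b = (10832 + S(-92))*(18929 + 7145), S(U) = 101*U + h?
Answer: √41536051 ≈ 6444.8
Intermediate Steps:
h = 53 (h = -½*(-106) = 53)
S(U) = 53 + 101*U (S(U) = 101*U + 53 = 53 + 101*U)
b = 41535882 (b = (10832 + (53 + 101*(-92)))*(18929 + 7145) = (10832 + (53 - 9292))*26074 = (10832 - 9239)*26074 = 1593*26074 = 41535882)
√(b + (91 - 78*(-1))) = √(41535882 + (91 - 78*(-1))) = √(41535882 + (91 - 6*(-13))) = √(41535882 + (91 + 78)) = √(41535882 + 169) = √41536051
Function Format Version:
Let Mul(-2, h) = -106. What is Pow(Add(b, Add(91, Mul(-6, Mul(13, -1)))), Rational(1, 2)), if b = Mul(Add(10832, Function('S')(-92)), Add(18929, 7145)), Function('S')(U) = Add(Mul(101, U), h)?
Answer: Pow(41536051, Rational(1, 2)) ≈ 6444.8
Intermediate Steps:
h = 53 (h = Mul(Rational(-1, 2), -106) = 53)
Function('S')(U) = Add(53, Mul(101, U)) (Function('S')(U) = Add(Mul(101, U), 53) = Add(53, Mul(101, U)))
b = 41535882 (b = Mul(Add(10832, Add(53, Mul(101, -92))), Add(18929, 7145)) = Mul(Add(10832, Add(53, -9292)), 26074) = Mul(Add(10832, -9239), 26074) = Mul(1593, 26074) = 41535882)
Pow(Add(b, Add(91, Mul(-6, Mul(13, -1)))), Rational(1, 2)) = Pow(Add(41535882, Add(91, Mul(-6, Mul(13, -1)))), Rational(1, 2)) = Pow(Add(41535882, Add(91, Mul(-6, -13))), Rational(1, 2)) = Pow(Add(41535882, Add(91, 78)), Rational(1, 2)) = Pow(Add(41535882, 169), Rational(1, 2)) = Pow(41536051, Rational(1, 2))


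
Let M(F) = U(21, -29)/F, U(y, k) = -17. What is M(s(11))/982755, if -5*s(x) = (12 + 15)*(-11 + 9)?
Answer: -17/10613754 ≈ -1.6017e-6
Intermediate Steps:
s(x) = 54/5 (s(x) = -(12 + 15)*(-11 + 9)/5 = -27*(-2)/5 = -⅕*(-54) = 54/5)
M(F) = -17/F
M(s(11))/982755 = -17/54/5/982755 = -17*5/54*(1/982755) = -85/54*1/982755 = -17/10613754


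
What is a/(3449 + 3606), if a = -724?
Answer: -724/7055 ≈ -0.10262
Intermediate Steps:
a/(3449 + 3606) = -724/(3449 + 3606) = -724/7055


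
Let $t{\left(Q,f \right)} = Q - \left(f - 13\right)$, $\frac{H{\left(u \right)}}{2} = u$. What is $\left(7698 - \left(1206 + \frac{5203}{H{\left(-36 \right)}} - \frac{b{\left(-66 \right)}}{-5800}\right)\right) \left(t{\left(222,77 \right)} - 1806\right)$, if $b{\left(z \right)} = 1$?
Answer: $- \frac{70586840596}{6525} \approx -1.0818 \cdot 10^{7}$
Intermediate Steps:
$H{\left(u \right)} = 2 u$
$t{\left(Q,f \right)} = 13 + Q - f$ ($t{\left(Q,f \right)} = Q - \left(-13 + f\right) = 13 + Q - f$)
$\left(7698 - \left(1206 + \frac{5203}{H{\left(-36 \right)}} - \frac{b{\left(-66 \right)}}{-5800}\right)\right) \left(t{\left(222,77 \right)} - 1806\right) = \left(7698 + \left(\left(1 \frac{1}{-5800} - \frac{5203}{2 \left(-36\right)}\right) - 1206\right)\right) \left(\left(13 + 222 - 77\right) - 1806\right) = \left(7698 - \left(\frac{6994801}{5800} - \frac{5203}{72}\right)\right) \left(\left(13 + 222 - 77\right) - 1806\right) = \left(7698 - \frac{29590517}{26100}\right) \left(158 - 1806\right) = \left(7698 + \left(\left(- \frac{1}{5800} + \frac{5203}{72}\right) - 1206\right)\right) \left(-1648\right) = \left(7698 + \left(\frac{1886083}{26100} - 1206\right)\right) \left(-1648\right) = \left(7698 - \frac{29590517}{26100}\right) \left(-1648\right) = \frac{171327283}{26100} \left(-1648\right) = - \frac{70586840596}{6525}$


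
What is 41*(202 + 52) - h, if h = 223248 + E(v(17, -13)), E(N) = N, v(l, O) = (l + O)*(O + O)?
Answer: -212730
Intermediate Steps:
v(l, O) = 2*O*(O + l) (v(l, O) = (O + l)*(2*O) = 2*O*(O + l))
h = 223144 (h = 223248 + 2*(-13)*(-13 + 17) = 223248 + 2*(-13)*4 = 223248 - 104 = 223144)
41*(202 + 52) - h = 41*(202 + 52) - 1*223144 = 41*254 - 223144 = 10414 - 223144 = -212730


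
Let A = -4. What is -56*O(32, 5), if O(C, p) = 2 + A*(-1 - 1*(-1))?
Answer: -112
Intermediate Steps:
O(C, p) = 2 (O(C, p) = 2 - 4*(-1 - 1*(-1)) = 2 - 4*(-1 + 1) = 2 - 4*0 = 2 + 0 = 2)
-56*O(32, 5) = -56*2 = -112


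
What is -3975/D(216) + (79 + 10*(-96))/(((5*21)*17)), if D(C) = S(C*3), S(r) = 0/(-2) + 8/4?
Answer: -7097137/3570 ≈ -1988.0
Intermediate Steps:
S(r) = 2 (S(r) = 0*(-1/2) + 8*(1/4) = 0 + 2 = 2)
D(C) = 2
-3975/D(216) + (79 + 10*(-96))/(((5*21)*17)) = -3975/2 + (79 + 10*(-96))/(((5*21)*17)) = -3975*1/2 + (79 - 960)/((105*17)) = -3975/2 - 881/1785 = -7097137/3570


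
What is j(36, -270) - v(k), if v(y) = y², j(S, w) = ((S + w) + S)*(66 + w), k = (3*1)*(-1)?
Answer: 40383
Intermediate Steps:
k = -3 (k = 3*(-1) = -3)
j(S, w) = (66 + w)*(w + 2*S) (j(S, w) = (w + 2*S)*(66 + w) = (66 + w)*(w + 2*S))
j(36, -270) - v(k) = ((-270)² + 66*(-270) + 132*36 + 2*36*(-270)) - 1*(-3)² = (72900 - 17820 + 4752 - 19440) - 1*9 = 40392 - 9 = 40383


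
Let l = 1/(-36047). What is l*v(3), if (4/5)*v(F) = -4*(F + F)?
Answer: 30/36047 ≈ 0.00083225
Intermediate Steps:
l = -1/36047 ≈ -2.7742e-5
v(F) = -10*F (v(F) = 5*(-4*(F + F))/4 = 5*(-8*F)/4 = -10*F)
l*v(3) = -(-10)*3/36047 = -1/36047*(-30) = 30/36047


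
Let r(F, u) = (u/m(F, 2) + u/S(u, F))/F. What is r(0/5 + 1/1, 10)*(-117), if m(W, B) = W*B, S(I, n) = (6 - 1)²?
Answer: -3159/5 ≈ -631.80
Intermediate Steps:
S(I, n) = 25 (S(I, n) = 5² = 25)
m(W, B) = B*W
r(F, u) = (u/25 + u/(2*F))/F (r(F, u) = (u/((2*F)) + u/25)/F = (u*(1/(2*F)) + u*(1/25))/F = (u/(2*F) + u/25)/F = (u/25 + u/(2*F))/F)
r(0/5 + 1/1, 10)*(-117) = ((1/50)*10*(25 + 2*(0/5 + 1/1))/(0/5 + 1/1)²)*(-117) = ((1/50)*10*(25 + 2*(0*(⅕) + 1*1))/(0*(⅕) + 1*1)²)*(-117) = ((1/50)*10*(25 + 2*(0 + 1))/(0 + 1)²)*(-117) = ((1/50)*10*(25 + 2*1)/1²)*(-117) = ((1/50)*10*1*(25 + 2))*(-117) = ((1/50)*10*1*27)*(-117) = (27/5)*(-117) = -3159/5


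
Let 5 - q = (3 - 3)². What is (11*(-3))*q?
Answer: -165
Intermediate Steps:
q = 5 (q = 5 - (3 - 3)² = 5 - 1*0² = 5 - 1*0 = 5 + 0 = 5)
(11*(-3))*q = (11*(-3))*5 = -33*5 = -165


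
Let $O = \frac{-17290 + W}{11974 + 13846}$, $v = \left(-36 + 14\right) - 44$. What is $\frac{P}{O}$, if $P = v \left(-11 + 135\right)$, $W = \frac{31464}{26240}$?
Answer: $\frac{693099686400}{56707267} \approx 12222.0$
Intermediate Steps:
$W = \frac{3933}{3280}$ ($W = 31464 \cdot \frac{1}{26240} = \frac{3933}{3280} \approx 1.1991$)
$v = -66$ ($v = -22 - 44 = -66$)
$P = -8184$ ($P = - 66 \left(-11 + 135\right) = \left(-66\right) 124 = -8184$)
$O = - \frac{56707267}{84689600}$ ($O = \frac{-17290 + \frac{3933}{3280}}{11974 + 13846} = - \frac{56707267}{3280 \cdot 25820} = \left(- \frac{56707267}{3280}\right) \frac{1}{25820} = - \frac{56707267}{84689600} \approx -0.66959$)
$\frac{P}{O} = - \frac{8184}{- \frac{56707267}{84689600}} = \left(-8184\right) \left(- \frac{84689600}{56707267}\right) = \frac{693099686400}{56707267}$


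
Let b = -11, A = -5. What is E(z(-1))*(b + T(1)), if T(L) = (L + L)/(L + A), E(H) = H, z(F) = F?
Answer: 23/2 ≈ 11.500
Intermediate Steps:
T(L) = 2*L/(-5 + L) (T(L) = (L + L)/(L - 5) = (2*L)/(-5 + L) = 2*L/(-5 + L))
E(z(-1))*(b + T(1)) = -(-11 + 2*1/(-5 + 1)) = -(-11 + 2*1/(-4)) = -(-11 + 2*1*(-1/4)) = -(-11 - 1/2) = -1*(-23/2) = 23/2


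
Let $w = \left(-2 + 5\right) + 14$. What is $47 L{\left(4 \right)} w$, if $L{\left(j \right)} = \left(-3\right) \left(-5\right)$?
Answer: $11985$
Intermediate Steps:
$L{\left(j \right)} = 15$
$w = 17$ ($w = 3 + 14 = 17$)
$47 L{\left(4 \right)} w = 47 \cdot 15 \cdot 17 = 705 \cdot 17 = 11985$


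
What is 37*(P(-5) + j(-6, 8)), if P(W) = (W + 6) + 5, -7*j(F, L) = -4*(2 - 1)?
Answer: 1702/7 ≈ 243.14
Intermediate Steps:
j(F, L) = 4/7 (j(F, L) = -(-4)*(2 - 1)/7 = -(-4)/7 = -⅐*(-4) = 4/7)
P(W) = 11 + W (P(W) = (6 + W) + 5 = 11 + W)
37*(P(-5) + j(-6, 8)) = 37*((11 - 5) + 4/7) = 37*(6 + 4/7) = 37*(46/7) = 1702/7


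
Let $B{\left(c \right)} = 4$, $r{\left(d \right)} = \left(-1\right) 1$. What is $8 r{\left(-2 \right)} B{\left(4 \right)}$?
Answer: $-32$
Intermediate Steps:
$r{\left(d \right)} = -1$
$8 r{\left(-2 \right)} B{\left(4 \right)} = 8 \left(-1\right) 4 = \left(-8\right) 4 = -32$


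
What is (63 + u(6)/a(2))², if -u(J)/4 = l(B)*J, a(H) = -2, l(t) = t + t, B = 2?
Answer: 12321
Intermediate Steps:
l(t) = 2*t
u(J) = -16*J (u(J) = -4*2*2*J = -16*J)
(63 + u(6)/a(2))² = (63 - 16*6/(-2))² = (63 - 96*(-½))² = (63 + 48)² = 111² = 12321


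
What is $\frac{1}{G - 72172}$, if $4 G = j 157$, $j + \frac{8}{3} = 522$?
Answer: $- \frac{6}{310729} \approx -1.9309 \cdot 10^{-5}$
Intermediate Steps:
$j = \frac{1558}{3}$ ($j = - \frac{8}{3} + 522 = \frac{1558}{3} \approx 519.33$)
$G = \frac{122303}{6}$ ($G = \frac{\frac{1558}{3} \cdot 157}{4} = \frac{1}{4} \cdot \frac{244606}{3} = \frac{122303}{6} \approx 20384.0$)
$\frac{1}{G - 72172} = \frac{1}{\frac{122303}{6} - 72172} = \frac{1}{- \frac{310729}{6}} = - \frac{6}{310729}$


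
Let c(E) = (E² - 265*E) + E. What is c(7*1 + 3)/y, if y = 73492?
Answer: -635/18373 ≈ -0.034562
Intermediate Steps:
c(E) = E² - 264*E
c(7*1 + 3)/y = ((7*1 + 3)*(-264 + (7*1 + 3)))/73492 = ((7 + 3)*(-264 + (7 + 3)))*(1/73492) = (10*(-264 + 10))*(1/73492) = (10*(-254))*(1/73492) = -2540*1/73492 = -635/18373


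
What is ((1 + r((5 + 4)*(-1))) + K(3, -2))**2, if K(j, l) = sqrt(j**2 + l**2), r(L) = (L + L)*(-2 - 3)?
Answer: (91 + sqrt(13))**2 ≈ 8950.2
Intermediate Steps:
r(L) = -10*L (r(L) = (2*L)*(-5) = -10*L)
((1 + r((5 + 4)*(-1))) + K(3, -2))**2 = ((1 - 10*(5 + 4)*(-1)) + sqrt(3**2 + (-2)**2))**2 = ((1 - 90*(-1)) + sqrt(9 + 4))**2 = ((1 - 10*(-9)) + sqrt(13))**2 = ((1 + 90) + sqrt(13))**2 = (91 + sqrt(13))**2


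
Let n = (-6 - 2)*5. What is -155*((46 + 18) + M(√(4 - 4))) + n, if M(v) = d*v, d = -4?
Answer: -9960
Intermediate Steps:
M(v) = -4*v
n = -40 (n = -8*5 = -40)
-155*((46 + 18) + M(√(4 - 4))) + n = -155*((46 + 18) - 4*√(4 - 4)) - 40 = -155*(64 - 4*√0) - 40 = -155*(64 - 4*0) - 40 = -155*(64 + 0) - 40 = -155*64 - 40 = -9920 - 40 = -9960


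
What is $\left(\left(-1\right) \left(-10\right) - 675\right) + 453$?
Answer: $-212$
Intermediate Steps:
$\left(\left(-1\right) \left(-10\right) - 675\right) + 453 = \left(10 - 675\right) + 453 = -665 + 453 = -212$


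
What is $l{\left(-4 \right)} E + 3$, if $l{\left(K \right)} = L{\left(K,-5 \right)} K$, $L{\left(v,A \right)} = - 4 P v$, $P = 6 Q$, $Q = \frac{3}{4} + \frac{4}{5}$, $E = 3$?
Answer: $- \frac{8913}{5} \approx -1782.6$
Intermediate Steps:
$Q = \frac{31}{20}$ ($Q = 3 \cdot \frac{1}{4} + 4 \cdot \frac{1}{5} = \frac{3}{4} + \frac{4}{5} = \frac{31}{20} \approx 1.55$)
$P = \frac{93}{10}$ ($P = 6 \cdot \frac{31}{20} = \frac{93}{10} \approx 9.3$)
$L{\left(v,A \right)} = - \frac{186 v}{5}$ ($L{\left(v,A \right)} = \left(-4\right) \frac{93}{10} v = - \frac{186 v}{5}$)
$l{\left(K \right)} = - \frac{186 K^{2}}{5}$ ($l{\left(K \right)} = - \frac{186 K}{5} K = - \frac{186 K^{2}}{5}$)
$l{\left(-4 \right)} E + 3 = - \frac{186 \left(-4\right)^{2}}{5} \cdot 3 + 3 = \left(- \frac{186}{5}\right) 16 \cdot 3 + 3 = \left(- \frac{2976}{5}\right) 3 + 3 = - \frac{8928}{5} + 3 = - \frac{8913}{5}$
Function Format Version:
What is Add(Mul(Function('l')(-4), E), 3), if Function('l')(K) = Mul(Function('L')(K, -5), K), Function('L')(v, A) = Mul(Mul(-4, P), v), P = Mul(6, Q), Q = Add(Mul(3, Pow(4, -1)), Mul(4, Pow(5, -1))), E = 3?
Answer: Rational(-8913, 5) ≈ -1782.6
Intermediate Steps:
Q = Rational(31, 20) (Q = Add(Mul(3, Rational(1, 4)), Mul(4, Rational(1, 5))) = Add(Rational(3, 4), Rational(4, 5)) = Rational(31, 20) ≈ 1.5500)
P = Rational(93, 10) (P = Mul(6, Rational(31, 20)) = Rational(93, 10) ≈ 9.3000)
Function('L')(v, A) = Mul(Rational(-186, 5), v) (Function('L')(v, A) = Mul(Mul(-4, Rational(93, 10)), v) = Mul(Rational(-186, 5), v))
Function('l')(K) = Mul(Rational(-186, 5), Pow(K, 2)) (Function('l')(K) = Mul(Mul(Rational(-186, 5), K), K) = Mul(Rational(-186, 5), Pow(K, 2)))
Add(Mul(Function('l')(-4), E), 3) = Add(Mul(Mul(Rational(-186, 5), Pow(-4, 2)), 3), 3) = Add(Mul(Mul(Rational(-186, 5), 16), 3), 3) = Add(Mul(Rational(-2976, 5), 3), 3) = Add(Rational(-8928, 5), 3) = Rational(-8913, 5)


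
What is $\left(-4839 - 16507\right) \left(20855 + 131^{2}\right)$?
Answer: $-811489536$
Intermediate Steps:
$\left(-4839 - 16507\right) \left(20855 + 131^{2}\right) = - 21346 \left(20855 + 17161\right) = \left(-21346\right) 38016 = -811489536$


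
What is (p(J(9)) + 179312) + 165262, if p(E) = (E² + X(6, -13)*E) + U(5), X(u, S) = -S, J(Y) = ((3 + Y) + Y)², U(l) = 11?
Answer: 544799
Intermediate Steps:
J(Y) = (3 + 2*Y)²
p(E) = 11 + E² + 13*E (p(E) = (E² + (-1*(-13))*E) + 11 = (E² + 13*E) + 11 = 11 + E² + 13*E)
(p(J(9)) + 179312) + 165262 = ((11 + ((3 + 2*9)²)² + 13*(3 + 2*9)²) + 179312) + 165262 = ((11 + ((3 + 18)²)² + 13*(3 + 18)²) + 179312) + 165262 = ((11 + (21²)² + 13*21²) + 179312) + 165262 = ((11 + 441² + 13*441) + 179312) + 165262 = ((11 + 194481 + 5733) + 179312) + 165262 = (200225 + 179312) + 165262 = 379537 + 165262 = 544799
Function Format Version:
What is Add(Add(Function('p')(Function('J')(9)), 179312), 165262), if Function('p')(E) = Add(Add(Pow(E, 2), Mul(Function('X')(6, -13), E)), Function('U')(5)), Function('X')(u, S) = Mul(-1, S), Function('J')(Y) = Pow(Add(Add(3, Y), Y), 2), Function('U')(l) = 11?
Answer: 544799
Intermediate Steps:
Function('J')(Y) = Pow(Add(3, Mul(2, Y)), 2)
Function('p')(E) = Add(11, Pow(E, 2), Mul(13, E)) (Function('p')(E) = Add(Add(Pow(E, 2), Mul(Mul(-1, -13), E)), 11) = Add(Add(Pow(E, 2), Mul(13, E)), 11) = Add(11, Pow(E, 2), Mul(13, E)))
Add(Add(Function('p')(Function('J')(9)), 179312), 165262) = Add(Add(Add(11, Pow(Pow(Add(3, Mul(2, 9)), 2), 2), Mul(13, Pow(Add(3, Mul(2, 9)), 2))), 179312), 165262) = Add(Add(Add(11, Pow(Pow(Add(3, 18), 2), 2), Mul(13, Pow(Add(3, 18), 2))), 179312), 165262) = Add(Add(Add(11, Pow(Pow(21, 2), 2), Mul(13, Pow(21, 2))), 179312), 165262) = Add(Add(Add(11, Pow(441, 2), Mul(13, 441)), 179312), 165262) = Add(Add(Add(11, 194481, 5733), 179312), 165262) = Add(Add(200225, 179312), 165262) = Add(379537, 165262) = 544799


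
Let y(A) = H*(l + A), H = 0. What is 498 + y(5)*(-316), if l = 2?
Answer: 498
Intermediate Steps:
y(A) = 0 (y(A) = 0*(2 + A) = 0)
498 + y(5)*(-316) = 498 + 0*(-316) = 498 + 0 = 498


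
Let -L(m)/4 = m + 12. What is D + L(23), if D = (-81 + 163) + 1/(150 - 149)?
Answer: -57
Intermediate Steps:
D = 83 (D = 82 + 1/1 = 82 + 1 = 83)
L(m) = -48 - 4*m (L(m) = -4*(m + 12) = -4*(12 + m) = -48 - 4*m)
D + L(23) = 83 + (-48 - 4*23) = 83 + (-48 - 92) = 83 - 140 = -57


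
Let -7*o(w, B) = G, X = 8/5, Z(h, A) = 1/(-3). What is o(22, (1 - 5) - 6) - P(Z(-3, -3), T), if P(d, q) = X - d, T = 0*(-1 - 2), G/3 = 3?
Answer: -338/105 ≈ -3.2190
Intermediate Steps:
Z(h, A) = -⅓
G = 9 (G = 3*3 = 9)
T = 0 (T = 0*(-3) = 0)
X = 8/5 (X = 8*(⅕) = 8/5 ≈ 1.6000)
o(w, B) = -9/7 (o(w, B) = -⅐*9 = -9/7)
P(d, q) = 8/5 - d
o(22, (1 - 5) - 6) - P(Z(-3, -3), T) = -9/7 - (8/5 - 1*(-⅓)) = -9/7 - (8/5 + ⅓) = -9/7 - 1*29/15 = -9/7 - 29/15 = -338/105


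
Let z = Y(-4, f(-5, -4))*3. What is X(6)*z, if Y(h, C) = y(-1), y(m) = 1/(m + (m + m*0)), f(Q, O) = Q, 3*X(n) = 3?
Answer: -3/2 ≈ -1.5000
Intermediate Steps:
X(n) = 1 (X(n) = (1/3)*3 = 1)
y(m) = 1/(2*m) (y(m) = 1/(m + (m + 0)) = 1/(m + m) = 1/(2*m))
Y(h, C) = -1/2 (Y(h, C) = (1/2)/(-1) = (1/2)*(-1) = -1/2)
z = -3/2 (z = -1/2*3 = -3/2 ≈ -1.5000)
X(6)*z = 1*(-3/2) = -3/2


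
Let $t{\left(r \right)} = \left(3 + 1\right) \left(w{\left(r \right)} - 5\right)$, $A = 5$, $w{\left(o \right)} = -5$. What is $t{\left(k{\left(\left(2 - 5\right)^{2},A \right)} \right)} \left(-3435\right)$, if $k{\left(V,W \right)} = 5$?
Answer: $137400$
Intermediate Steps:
$t{\left(r \right)} = -40$ ($t{\left(r \right)} = \left(3 + 1\right) \left(-5 - 5\right) = 4 \left(-10\right) = -40$)
$t{\left(k{\left(\left(2 - 5\right)^{2},A \right)} \right)} \left(-3435\right) = \left(-40\right) \left(-3435\right) = 137400$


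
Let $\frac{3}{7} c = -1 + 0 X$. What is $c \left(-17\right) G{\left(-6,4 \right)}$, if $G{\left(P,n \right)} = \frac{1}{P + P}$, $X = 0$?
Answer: $- \frac{119}{36} \approx -3.3056$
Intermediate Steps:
$G{\left(P,n \right)} = \frac{1}{2 P}$
$c = - \frac{7}{3}$ ($c = \frac{7 \left(-1 + 0 \cdot 0\right)}{3} = \frac{7 \left(-1 + 0\right)}{3} = \frac{7}{3} \left(-1\right) = - \frac{7}{3} \approx -2.3333$)
$c \left(-17\right) G{\left(-6,4 \right)} = \left(- \frac{7}{3}\right) \left(-17\right) \frac{1}{2 \left(-6\right)} = \frac{119 \cdot \frac{1}{2} \left(- \frac{1}{6}\right)}{3} = \frac{119}{3} \left(- \frac{1}{12}\right) = - \frac{119}{36}$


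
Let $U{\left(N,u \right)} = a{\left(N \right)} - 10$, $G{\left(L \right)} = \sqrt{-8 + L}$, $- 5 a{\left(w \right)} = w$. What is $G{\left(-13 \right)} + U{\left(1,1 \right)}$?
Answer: $- \frac{51}{5} + i \sqrt{21} \approx -10.2 + 4.5826 i$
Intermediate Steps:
$a{\left(w \right)} = - \frac{w}{5}$
$U{\left(N,u \right)} = -10 - \frac{N}{5}$ ($U{\left(N,u \right)} = - \frac{N}{5} - 10 = -10 - \frac{N}{5}$)
$G{\left(-13 \right)} + U{\left(1,1 \right)} = \sqrt{-8 - 13} - \frac{51}{5} = \sqrt{-21} - \frac{51}{5} = i \sqrt{21} - \frac{51}{5} = - \frac{51}{5} + i \sqrt{21}$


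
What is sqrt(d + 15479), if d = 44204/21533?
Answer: 3*sqrt(797566794707)/21533 ≈ 124.42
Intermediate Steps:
d = 44204/21533 (d = 44204*(1/21533) = 44204/21533 ≈ 2.0528)
sqrt(d + 15479) = sqrt(44204/21533 + 15479) = sqrt(333353511/21533) = 3*sqrt(797566794707)/21533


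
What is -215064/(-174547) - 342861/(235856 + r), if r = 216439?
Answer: 23583499/49745895 ≈ 0.47408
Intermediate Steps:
-215064/(-174547) - 342861/(235856 + r) = -215064/(-174547) - 342861/(235856 + 216439) = -215064*(-1/174547) - 342861/452295 = 215064/174547 - 342861*1/452295 = 215064/174547 - 4969/6555 = 23583499/49745895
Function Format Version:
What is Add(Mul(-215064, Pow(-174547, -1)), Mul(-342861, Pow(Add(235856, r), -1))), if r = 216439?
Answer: Rational(23583499, 49745895) ≈ 0.47408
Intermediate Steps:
Add(Mul(-215064, Pow(-174547, -1)), Mul(-342861, Pow(Add(235856, r), -1))) = Add(Mul(-215064, Pow(-174547, -1)), Mul(-342861, Pow(Add(235856, 216439), -1))) = Add(Mul(-215064, Rational(-1, 174547)), Mul(-342861, Pow(452295, -1))) = Add(Rational(215064, 174547), Mul(-342861, Rational(1, 452295))) = Add(Rational(215064, 174547), Rational(-4969, 6555)) = Rational(23583499, 49745895)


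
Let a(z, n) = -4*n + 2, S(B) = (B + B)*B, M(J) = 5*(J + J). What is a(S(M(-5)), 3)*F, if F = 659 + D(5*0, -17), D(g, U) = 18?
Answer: -6770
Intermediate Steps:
M(J) = 10*J (M(J) = 5*(2*J) = 10*J)
S(B) = 2*B**2 (S(B) = (2*B)*B = 2*B**2)
F = 677 (F = 659 + 18 = 677)
a(z, n) = 2 - 4*n
a(S(M(-5)), 3)*F = (2 - 4*3)*677 = (2 - 12)*677 = -10*677 = -6770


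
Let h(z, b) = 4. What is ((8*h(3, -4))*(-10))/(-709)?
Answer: 320/709 ≈ 0.45134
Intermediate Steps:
((8*h(3, -4))*(-10))/(-709) = ((8*4)*(-10))/(-709) = (32*(-10))*(-1/709) = -320*(-1/709) = 320/709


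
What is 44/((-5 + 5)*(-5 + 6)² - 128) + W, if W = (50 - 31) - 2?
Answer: 533/32 ≈ 16.656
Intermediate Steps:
W = 17 (W = 19 - 2 = 17)
44/((-5 + 5)*(-5 + 6)² - 128) + W = 44/((-5 + 5)*(-5 + 6)² - 128) + 17 = 44/(0*1² - 128) + 17 = 44/(0*1 - 128) + 17 = 44/(0 - 128) + 17 = 44/(-128) + 17 = 44*(-1/128) + 17 = -11/32 + 17 = 533/32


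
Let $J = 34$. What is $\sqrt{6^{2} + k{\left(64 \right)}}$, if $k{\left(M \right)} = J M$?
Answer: $2 \sqrt{553} \approx 47.032$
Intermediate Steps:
$k{\left(M \right)} = 34 M$
$\sqrt{6^{2} + k{\left(64 \right)}} = \sqrt{6^{2} + 34 \cdot 64} = \sqrt{36 + 2176} = \sqrt{2212} = 2 \sqrt{553}$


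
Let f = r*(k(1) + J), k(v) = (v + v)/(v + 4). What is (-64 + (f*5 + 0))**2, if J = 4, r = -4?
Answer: 23104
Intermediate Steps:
k(v) = 2*v/(4 + v) (k(v) = (2*v)/(4 + v) = 2*v/(4 + v))
f = -88/5 (f = -4*(2*1/(4 + 1) + 4) = -4*(2*1/5 + 4) = -4*(2*1*(1/5) + 4) = -4*(2/5 + 4) = -4*22/5 = -88/5 ≈ -17.600)
(-64 + (f*5 + 0))**2 = (-64 + (-88/5*5 + 0))**2 = (-64 + (-88 + 0))**2 = (-64 - 88)**2 = (-152)**2 = 23104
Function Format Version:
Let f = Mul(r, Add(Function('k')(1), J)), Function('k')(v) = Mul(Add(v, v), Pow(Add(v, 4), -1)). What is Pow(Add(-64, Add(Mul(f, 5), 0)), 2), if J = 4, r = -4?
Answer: 23104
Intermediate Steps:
Function('k')(v) = Mul(2, v, Pow(Add(4, v), -1)) (Function('k')(v) = Mul(Mul(2, v), Pow(Add(4, v), -1)) = Mul(2, v, Pow(Add(4, v), -1)))
f = Rational(-88, 5) (f = Mul(-4, Add(Mul(2, 1, Pow(Add(4, 1), -1)), 4)) = Mul(-4, Add(Mul(2, 1, Pow(5, -1)), 4)) = Mul(-4, Add(Mul(2, 1, Rational(1, 5)), 4)) = Mul(-4, Add(Rational(2, 5), 4)) = Mul(-4, Rational(22, 5)) = Rational(-88, 5) ≈ -17.600)
Pow(Add(-64, Add(Mul(f, 5), 0)), 2) = Pow(Add(-64, Add(Mul(Rational(-88, 5), 5), 0)), 2) = Pow(Add(-64, Add(-88, 0)), 2) = Pow(Add(-64, -88), 2) = Pow(-152, 2) = 23104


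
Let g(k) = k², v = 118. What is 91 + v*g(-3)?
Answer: 1153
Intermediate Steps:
91 + v*g(-3) = 91 + 118*(-3)² = 91 + 118*9 = 91 + 1062 = 1153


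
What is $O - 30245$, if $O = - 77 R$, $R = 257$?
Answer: $-50034$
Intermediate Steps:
$O = -19789$ ($O = \left(-77\right) 257 = -19789$)
$O - 30245 = -19789 - 30245 = -50034$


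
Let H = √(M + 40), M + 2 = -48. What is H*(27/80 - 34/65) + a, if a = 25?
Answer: 25 - 193*I*√10/1040 ≈ 25.0 - 0.58685*I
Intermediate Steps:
M = -50 (M = -2 - 48 = -50)
H = I*√10 (H = √(-50 + 40) = √(-10) = I*√10 ≈ 3.1623*I)
H*(27/80 - 34/65) + a = (I*√10)*(27/80 - 34/65) + 25 = (I*√10)*(-193/1040) + 25 = -193*I*√10/1040 + 25 = 25 - 193*I*√10/1040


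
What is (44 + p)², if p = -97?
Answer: 2809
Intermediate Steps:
(44 + p)² = (44 - 97)² = (-53)² = 2809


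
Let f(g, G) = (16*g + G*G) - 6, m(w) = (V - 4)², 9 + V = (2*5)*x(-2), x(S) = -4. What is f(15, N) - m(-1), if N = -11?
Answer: -2454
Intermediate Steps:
V = -49 (V = -9 + (2*5)*(-4) = -9 + 10*(-4) = -9 - 40 = -49)
m(w) = 2809 (m(w) = (-49 - 4)² = (-53)² = 2809)
f(g, G) = -6 + G² + 16*g (f(g, G) = (16*g + G²) - 6 = (G² + 16*g) - 6 = -6 + G² + 16*g)
f(15, N) - m(-1) = (-6 + (-11)² + 16*15) - 1*2809 = (-6 + 121 + 240) - 2809 = 355 - 2809 = -2454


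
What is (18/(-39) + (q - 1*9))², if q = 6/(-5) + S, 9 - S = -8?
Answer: 169744/4225 ≈ 40.176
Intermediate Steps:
S = 17 (S = 9 - 1*(-8) = 9 + 8 = 17)
q = 79/5 (q = 6/(-5) + 17 = 6*(-⅕) + 17 = -6/5 + 17 = 79/5 ≈ 15.800)
(18/(-39) + (q - 1*9))² = (18/(-39) + (79/5 - 1*9))² = (18*(-1/39) + (79/5 - 9))² = (-6/13 + 34/5)² = (412/65)² = 169744/4225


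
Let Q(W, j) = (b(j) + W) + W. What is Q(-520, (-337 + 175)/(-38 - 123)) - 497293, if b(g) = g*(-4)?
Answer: -80232261/161 ≈ -4.9834e+5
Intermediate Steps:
b(g) = -4*g
Q(W, j) = -4*j + 2*W (Q(W, j) = (-4*j + W) + W = (W - 4*j) + W = -4*j + 2*W)
Q(-520, (-337 + 175)/(-38 - 123)) - 497293 = (-4*(-337 + 175)/(-38 - 123) + 2*(-520)) - 497293 = (-(-648)/(-161) - 1040) - 497293 = (-(-648)*(-1)/161 - 1040) - 497293 = (-4*162/161 - 1040) - 497293 = (-648/161 - 1040) - 497293 = -168088/161 - 497293 = -80232261/161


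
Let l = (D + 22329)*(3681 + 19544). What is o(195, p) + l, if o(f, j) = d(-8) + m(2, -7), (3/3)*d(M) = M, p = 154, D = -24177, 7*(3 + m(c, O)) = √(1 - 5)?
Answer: -42919811 + 2*I/7 ≈ -4.292e+7 + 0.28571*I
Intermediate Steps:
m(c, O) = -3 + 2*I/7 (m(c, O) = -3 + √(1 - 5)/7 = -3 + √(-4)/7 = -3 + (2*I)/7 = -3 + 2*I/7)
d(M) = M
l = -42919800 (l = (-24177 + 22329)*(3681 + 19544) = -1848*23225 = -42919800)
o(f, j) = -11 + 2*I/7 (o(f, j) = -8 + (-3 + 2*I/7) = -11 + 2*I/7)
o(195, p) + l = (-11 + 2*I/7) - 42919800 = -42919811 + 2*I/7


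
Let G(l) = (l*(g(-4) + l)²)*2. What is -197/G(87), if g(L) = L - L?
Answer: -197/1317006 ≈ -0.00014958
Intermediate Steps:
g(L) = 0
G(l) = 2*l³ (G(l) = (l*(0 + l)²)*2 = (l*l²)*2 = l³*2 = 2*l³)
-197/G(87) = -197/(2*87³) = -197/(2*658503) = -197/1317006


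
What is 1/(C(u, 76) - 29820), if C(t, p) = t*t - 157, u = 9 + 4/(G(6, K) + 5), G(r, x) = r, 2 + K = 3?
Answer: -121/3616608 ≈ -3.3457e-5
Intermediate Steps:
K = 1 (K = -2 + 3 = 1)
u = 103/11 (u = 9 + 4/(6 + 5) = 9 + 4/11 = 103/11 ≈ 9.3636)
C(t, p) = -157 + t² (C(t, p) = t² - 157 = -157 + t²)
1/(C(u, 76) - 29820) = 1/((-157 + (103/11)²) - 29820) = 1/((-157 + 10609/121) - 29820) = 1/(-8388/121 - 29820) = 1/(-3616608/121) = -121/3616608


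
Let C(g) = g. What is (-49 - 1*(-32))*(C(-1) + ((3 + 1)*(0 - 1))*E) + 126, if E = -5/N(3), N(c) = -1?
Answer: 483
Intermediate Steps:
E = 5 (E = -5/(-1) = -5*(-1) = 5)
(-49 - 1*(-32))*(C(-1) + ((3 + 1)*(0 - 1))*E) + 126 = (-49 - 1*(-32))*(-1 + ((3 + 1)*(0 - 1))*5) + 126 = (-49 + 32)*(-1 + (4*(-1))*5) + 126 = -17*(-1 - 4*5) + 126 = -17*(-1 - 20) + 126 = -17*(-21) + 126 = 357 + 126 = 483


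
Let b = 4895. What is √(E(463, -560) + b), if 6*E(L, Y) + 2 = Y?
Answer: 2*√10803/3 ≈ 69.292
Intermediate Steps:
E(L, Y) = -⅓ + Y/6
√(E(463, -560) + b) = √((-⅓ + (⅙)*(-560)) + 4895) = √((-⅓ - 280/3) + 4895) = √(-281/3 + 4895) = √(14404/3) = 2*√10803/3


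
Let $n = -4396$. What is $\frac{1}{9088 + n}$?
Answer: $\frac{1}{4692} \approx 0.00021313$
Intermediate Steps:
$\frac{1}{9088 + n} = \frac{1}{9088 - 4396} = \frac{1}{4692}$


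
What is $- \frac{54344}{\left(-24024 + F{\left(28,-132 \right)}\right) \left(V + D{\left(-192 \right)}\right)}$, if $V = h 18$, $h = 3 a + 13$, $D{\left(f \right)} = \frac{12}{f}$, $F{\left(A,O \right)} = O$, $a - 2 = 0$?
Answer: $\frac{217376}{33039369} \approx 0.0065793$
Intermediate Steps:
$a = 2$ ($a = 2 + 0 = 2$)
$h = 19$ ($h = 3 \cdot 2 + 13 = 6 + 13 = 19$)
$V = 342$ ($V = 19 \cdot 18 = 342$)
$- \frac{54344}{\left(-24024 + F{\left(28,-132 \right)}\right) \left(V + D{\left(-192 \right)}\right)} = - \frac{54344}{\left(-24024 - 132\right) \left(342 + \frac{12}{-192}\right)} = - \frac{54344}{\left(-24156\right) \left(342 + 12 \left(- \frac{1}{192}\right)\right)} = - \frac{54344}{\left(-24156\right) \left(342 - \frac{1}{16}\right)} = - \frac{54344}{\left(-24156\right) \frac{5471}{16}} = - \frac{54344}{- \frac{33039369}{4}} = \left(-54344\right) \left(- \frac{4}{33039369}\right) = \frac{217376}{33039369}$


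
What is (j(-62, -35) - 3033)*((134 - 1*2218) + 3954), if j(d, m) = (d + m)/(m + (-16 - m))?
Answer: -45282985/8 ≈ -5.6604e+6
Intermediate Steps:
j(d, m) = -d/16 - m/16 (j(d, m) = (d + m)/(-16) = (d + m)*(-1/16) = -d/16 - m/16)
(j(-62, -35) - 3033)*((134 - 1*2218) + 3954) = ((-1/16*(-62) - 1/16*(-35)) - 3033)*((134 - 1*2218) + 3954) = ((31/8 + 35/16) - 3033)*((134 - 2218) + 3954) = (97/16 - 3033)*(-2084 + 3954) = -48431/16*1870 = -45282985/8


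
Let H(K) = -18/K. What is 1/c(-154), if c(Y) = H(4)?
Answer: -2/9 ≈ -0.22222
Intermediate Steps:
c(Y) = -9/2 (c(Y) = -18/4 = -18*1/4 = -9/2)
1/c(-154) = 1/(-9/2) = -2/9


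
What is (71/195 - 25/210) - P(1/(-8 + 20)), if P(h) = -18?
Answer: 16603/910 ≈ 18.245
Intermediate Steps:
(71/195 - 25/210) - P(1/(-8 + 20)) = (71/195 - 25/210) - 1*(-18) = (71*(1/195) - 25*1/210) + 18 = (71/195 - 5/42) + 18 = 223/910 + 18 = 16603/910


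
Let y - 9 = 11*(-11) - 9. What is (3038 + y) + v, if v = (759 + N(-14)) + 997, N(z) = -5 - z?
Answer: 4682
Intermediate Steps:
v = 1765 (v = (759 + (-5 - 1*(-14))) + 997 = (759 + (-5 + 14)) + 997 = (759 + 9) + 997 = 768 + 997 = 1765)
y = -121 (y = 9 + (11*(-11) - 9) = 9 + (-121 - 9) = 9 - 130 = -121)
(3038 + y) + v = (3038 - 121) + 1765 = 2917 + 1765 = 4682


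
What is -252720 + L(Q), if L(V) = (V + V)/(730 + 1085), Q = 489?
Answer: -152895274/605 ≈ -2.5272e+5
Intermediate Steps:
L(V) = 2*V/1815 (L(V) = (2*V)/1815 = (2*V)*(1/1815) = 2*V/1815)
-252720 + L(Q) = -252720 + (2/1815)*489 = -252720 + 326/605 = -152895274/605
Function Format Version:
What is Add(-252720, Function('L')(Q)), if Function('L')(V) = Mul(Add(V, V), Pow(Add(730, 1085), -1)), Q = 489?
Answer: Rational(-152895274, 605) ≈ -2.5272e+5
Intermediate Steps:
Function('L')(V) = Mul(Rational(2, 1815), V) (Function('L')(V) = Mul(Mul(2, V), Pow(1815, -1)) = Mul(Mul(2, V), Rational(1, 1815)) = Mul(Rational(2, 1815), V))
Add(-252720, Function('L')(Q)) = Add(-252720, Mul(Rational(2, 1815), 489)) = Add(-252720, Rational(326, 605)) = Rational(-152895274, 605)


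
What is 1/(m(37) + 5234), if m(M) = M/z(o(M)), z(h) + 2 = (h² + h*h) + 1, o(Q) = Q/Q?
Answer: 1/5271 ≈ 0.00018972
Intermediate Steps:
o(Q) = 1
z(h) = -1 + 2*h² (z(h) = -2 + ((h² + h*h) + 1) = -2 + ((h² + h²) + 1) = -2 + (2*h² + 1) = -2 + (1 + 2*h²) = -1 + 2*h²)
m(M) = M (m(M) = M/(-1 + 2*1²) = M/(-1 + 2*1) = M/(-1 + 2) = M/1 = M*1 = M)
1/(m(37) + 5234) = 1/(37 + 5234) = 1/5271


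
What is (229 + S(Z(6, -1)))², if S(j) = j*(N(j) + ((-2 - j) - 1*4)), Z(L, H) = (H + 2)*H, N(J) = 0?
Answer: 54756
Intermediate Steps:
Z(L, H) = H*(2 + H) (Z(L, H) = (2 + H)*H = H*(2 + H))
S(j) = j*(-6 - j) (S(j) = j*(0 + ((-2 - j) - 1*4)) = j*(0 + ((-2 - j) - 4)) = j*(0 + (-6 - j)) = j*(-6 - j))
(229 + S(Z(6, -1)))² = (229 - (-(2 - 1))*(6 - (2 - 1)))² = (229 - (-1*1)*(6 - 1*1))² = (229 - 1*(-1)*(6 - 1))² = (229 - 1*(-1)*5)² = (229 + 5)² = 234² = 54756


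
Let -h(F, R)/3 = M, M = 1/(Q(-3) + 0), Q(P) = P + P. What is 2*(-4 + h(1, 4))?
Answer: -7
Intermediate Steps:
Q(P) = 2*P
M = -1/6 (M = 1/(2*(-3) + 0) = 1/(-6 + 0) = 1/(-6) = -1/6 ≈ -0.16667)
h(F, R) = 1/2 (h(F, R) = -3*(-1/6) = 1/2)
2*(-4 + h(1, 4)) = 2*(-4 + 1/2) = 2*(-7/2) = -7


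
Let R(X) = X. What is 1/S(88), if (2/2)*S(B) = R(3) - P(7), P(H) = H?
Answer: -1/4 ≈ -0.25000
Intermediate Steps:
S(B) = -4 (S(B) = 3 - 1*7 = 3 - 7 = -4)
1/S(88) = 1/(-4) = -1/4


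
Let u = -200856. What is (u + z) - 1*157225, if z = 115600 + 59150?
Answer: -183331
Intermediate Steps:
z = 174750
(u + z) - 1*157225 = (-200856 + 174750) - 1*157225 = -26106 - 157225 = -183331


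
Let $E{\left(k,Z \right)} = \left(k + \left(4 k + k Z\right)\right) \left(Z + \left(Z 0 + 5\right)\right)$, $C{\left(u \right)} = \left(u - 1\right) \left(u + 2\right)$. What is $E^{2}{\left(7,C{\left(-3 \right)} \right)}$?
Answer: $321489$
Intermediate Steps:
$C{\left(u \right)} = \left(-1 + u\right) \left(2 + u\right)$
$E{\left(k,Z \right)} = \left(5 + Z\right) \left(5 k + Z k\right)$ ($E{\left(k,Z \right)} = \left(k + \left(4 k + Z k\right)\right) \left(Z + \left(0 + 5\right)\right) = \left(5 k + Z k\right) \left(Z + 5\right) = \left(5 k + Z k\right) \left(5 + Z\right) = \left(5 + Z\right) \left(5 k + Z k\right)$)
$E^{2}{\left(7,C{\left(-3 \right)} \right)} = \left(7 \left(25 + \left(-2 - 3 + \left(-3\right)^{2}\right)^{2} + 10 \left(-2 - 3 + \left(-3\right)^{2}\right)\right)\right)^{2} = \left(7 \left(25 + \left(-2 - 3 + 9\right)^{2} + 10 \left(-2 - 3 + 9\right)\right)\right)^{2} = \left(7 \left(25 + 4^{2} + 10 \cdot 4\right)\right)^{2} = \left(7 \left(25 + 16 + 40\right)\right)^{2} = \left(7 \cdot 81\right)^{2} = 567^{2} = 321489$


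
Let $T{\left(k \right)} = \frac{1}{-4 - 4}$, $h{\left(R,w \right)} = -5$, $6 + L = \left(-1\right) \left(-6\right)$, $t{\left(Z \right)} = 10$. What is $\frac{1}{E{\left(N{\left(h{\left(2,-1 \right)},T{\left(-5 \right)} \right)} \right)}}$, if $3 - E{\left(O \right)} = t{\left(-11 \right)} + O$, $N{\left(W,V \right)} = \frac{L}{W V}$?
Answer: $- \frac{1}{7} \approx -0.14286$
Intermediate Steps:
$L = 0$ ($L = -6 - -6 = -6 + 6 = 0$)
$T{\left(k \right)} = - \frac{1}{8}$ ($T{\left(k \right)} = \frac{1}{-8} = - \frac{1}{8}$)
$N{\left(W,V \right)} = 0$ ($N{\left(W,V \right)} = \frac{0}{W V} = \frac{0}{V W} = 0 \frac{1}{V W} = 0$)
$E{\left(O \right)} = -7 - O$ ($E{\left(O \right)} = 3 - \left(10 + O\right) = -7 - O$)
$\frac{1}{E{\left(N{\left(h{\left(2,-1 \right)},T{\left(-5 \right)} \right)} \right)}} = \frac{1}{-7 - 0} = \frac{1}{-7 + 0} = \frac{1}{-7} = - \frac{1}{7}$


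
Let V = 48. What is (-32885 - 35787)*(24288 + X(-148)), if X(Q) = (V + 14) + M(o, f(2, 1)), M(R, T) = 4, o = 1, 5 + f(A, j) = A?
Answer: -1672437888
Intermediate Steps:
f(A, j) = -5 + A
X(Q) = 66 (X(Q) = (48 + 14) + 4 = 62 + 4 = 66)
(-32885 - 35787)*(24288 + X(-148)) = (-32885 - 35787)*(24288 + 66) = -68672*24354 = -1672437888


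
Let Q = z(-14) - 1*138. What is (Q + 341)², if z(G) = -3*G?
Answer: 60025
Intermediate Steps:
Q = -96 (Q = -3*(-14) - 1*138 = 42 - 138 = -96)
(Q + 341)² = (-96 + 341)² = 245² = 60025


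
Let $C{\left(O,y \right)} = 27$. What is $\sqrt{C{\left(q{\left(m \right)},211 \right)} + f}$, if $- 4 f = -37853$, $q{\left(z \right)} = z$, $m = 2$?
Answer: $\frac{\sqrt{37961}}{2} \approx 97.418$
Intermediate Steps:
$f = \frac{37853}{4}$ ($f = \left(- \frac{1}{4}\right) \left(-37853\right) = \frac{37853}{4} \approx 9463.3$)
$\sqrt{C{\left(q{\left(m \right)},211 \right)} + f} = \sqrt{27 + \frac{37853}{4}} = \sqrt{\frac{37961}{4}} = \frac{\sqrt{37961}}{2}$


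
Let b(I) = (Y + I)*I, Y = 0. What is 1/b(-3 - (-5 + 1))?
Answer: 1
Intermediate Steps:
b(I) = I² (b(I) = (0 + I)*I = I*I = I²)
1/b(-3 - (-5 + 1)) = 1/((-3 - (-5 + 1))²) = 1/((-3 - 1*(-4))²) = 1/((-3 + 4)²) = 1/(1²) = 1/1 = 1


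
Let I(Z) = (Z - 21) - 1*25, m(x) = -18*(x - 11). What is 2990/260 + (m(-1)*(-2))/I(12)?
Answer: 823/34 ≈ 24.206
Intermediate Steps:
m(x) = 198 - 18*x (m(x) = -18*(-11 + x) = 198 - 18*x)
I(Z) = -46 + Z (I(Z) = (-21 + Z) - 25 = -46 + Z)
2990/260 + (m(-1)*(-2))/I(12) = 2990/260 + ((198 - 18*(-1))*(-2))/(-46 + 12) = 2990*(1/260) + ((198 + 18)*(-2))/(-34) = 23/2 + (216*(-2))*(-1/34) = 23/2 - 432*(-1/34) = 23/2 + 216/17 = 823/34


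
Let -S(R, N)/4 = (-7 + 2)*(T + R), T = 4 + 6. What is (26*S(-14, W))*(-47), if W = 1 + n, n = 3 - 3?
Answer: 97760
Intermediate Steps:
n = 0
W = 1 (W = 1 + 0 = 1)
T = 10
S(R, N) = 200 + 20*R (S(R, N) = -4*(-7 + 2)*(10 + R) = -(-20)*(10 + R) = -4*(-50 - 5*R) = 200 + 20*R)
(26*S(-14, W))*(-47) = (26*(200 + 20*(-14)))*(-47) = (26*(200 - 280))*(-47) = (26*(-80))*(-47) = -2080*(-47) = 97760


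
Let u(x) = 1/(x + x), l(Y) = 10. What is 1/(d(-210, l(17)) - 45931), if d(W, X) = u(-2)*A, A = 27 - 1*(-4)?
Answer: -4/183755 ≈ -2.1768e-5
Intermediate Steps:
A = 31 (A = 27 + 4 = 31)
u(x) = 1/(2*x)
d(W, X) = -31/4 (d(W, X) = ((½)/(-2))*31 = ((½)*(-½))*31 = -¼*31 = -31/4)
1/(d(-210, l(17)) - 45931) = 1/(-31/4 - 45931) = 1/(-183755/4) = -4/183755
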